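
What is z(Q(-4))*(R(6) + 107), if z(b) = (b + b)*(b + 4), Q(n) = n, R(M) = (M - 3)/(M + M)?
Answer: 0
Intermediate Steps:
R(M) = (-3 + M)/(2*M) (R(M) = (-3 + M)/((2*M)) = (-3 + M)*(1/(2*M)) = (-3 + M)/(2*M))
z(b) = 2*b*(4 + b) (z(b) = (2*b)*(4 + b) = 2*b*(4 + b))
z(Q(-4))*(R(6) + 107) = (2*(-4)*(4 - 4))*((½)*(-3 + 6)/6 + 107) = (2*(-4)*0)*((½)*(⅙)*3 + 107) = 0*(¼ + 107) = 0*(429/4) = 0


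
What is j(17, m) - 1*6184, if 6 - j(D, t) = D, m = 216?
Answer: -6195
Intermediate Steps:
j(D, t) = 6 - D
j(17, m) - 1*6184 = (6 - 1*17) - 1*6184 = (6 - 17) - 6184 = -11 - 6184 = -6195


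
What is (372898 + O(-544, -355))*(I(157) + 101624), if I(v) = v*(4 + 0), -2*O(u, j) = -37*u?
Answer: 37100502168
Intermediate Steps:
O(u, j) = 37*u/2 (O(u, j) = -(-37)*u/2 = 37*u/2)
I(v) = 4*v (I(v) = v*4 = 4*v)
(372898 + O(-544, -355))*(I(157) + 101624) = (372898 + (37/2)*(-544))*(4*157 + 101624) = (372898 - 10064)*(628 + 101624) = 362834*102252 = 37100502168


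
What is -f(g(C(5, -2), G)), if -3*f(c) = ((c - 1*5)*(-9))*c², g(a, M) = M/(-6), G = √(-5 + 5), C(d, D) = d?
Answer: 0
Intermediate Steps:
G = 0 (G = √0 = 0)
g(a, M) = -M/6 (g(a, M) = M*(-⅙) = -M/6)
f(c) = -c²*(45 - 9*c)/3 (f(c) = -(c - 1*5)*(-9)*c²/3 = -(c - 5)*(-9)*c²/3 = -(-5 + c)*(-9)*c²/3 = -(45 - 9*c)*c²/3 = -c²*(45 - 9*c)/3)
-f(g(C(5, -2), G)) = -3*(-⅙*0)²*(-5 - ⅙*0) = -3*0²*(-5 + 0) = -3*0*(-5) = -1*0 = 0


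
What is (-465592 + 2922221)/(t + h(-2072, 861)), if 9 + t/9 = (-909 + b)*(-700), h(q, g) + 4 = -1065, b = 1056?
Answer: -2456629/927250 ≈ -2.6494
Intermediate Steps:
h(q, g) = -1069 (h(q, g) = -4 - 1065 = -1069)
t = -926181 (t = -81 + 9*((-909 + 1056)*(-700)) = -81 + 9*(147*(-700)) = -81 + 9*(-102900) = -81 - 926100 = -926181)
(-465592 + 2922221)/(t + h(-2072, 861)) = (-465592 + 2922221)/(-926181 - 1069) = 2456629/(-927250) = 2456629*(-1/927250) = -2456629/927250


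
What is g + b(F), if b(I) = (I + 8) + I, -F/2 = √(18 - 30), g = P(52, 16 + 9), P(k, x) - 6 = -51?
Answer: -37 - 8*I*√3 ≈ -37.0 - 13.856*I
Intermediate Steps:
P(k, x) = -45 (P(k, x) = 6 - 51 = -45)
g = -45
F = -4*I*√3 (F = -2*√(18 - 30) = -4*I*√3 ≈ -6.9282*I)
b(I) = 8 + 2*I (b(I) = (8 + I) + I = 8 + 2*I)
g + b(F) = -45 + (8 + 2*(-4*I*√3)) = -45 + (8 - 8*I*√3) = -37 - 8*I*√3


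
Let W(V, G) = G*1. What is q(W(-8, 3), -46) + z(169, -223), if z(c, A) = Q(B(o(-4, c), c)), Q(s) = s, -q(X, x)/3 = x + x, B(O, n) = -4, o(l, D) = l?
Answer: 272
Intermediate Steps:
W(V, G) = G
q(X, x) = -6*x (q(X, x) = -3*(x + x) = -6*x)
z(c, A) = -4
q(W(-8, 3), -46) + z(169, -223) = -6*(-46) - 4 = 276 - 4 = 272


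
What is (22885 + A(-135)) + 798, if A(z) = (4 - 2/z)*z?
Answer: 23141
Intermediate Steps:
A(z) = z*(4 - 2/z)
(22885 + A(-135)) + 798 = (22885 + (-2 + 4*(-135))) + 798 = (22885 + (-2 - 540)) + 798 = (22885 - 542) + 798 = 22343 + 798 = 23141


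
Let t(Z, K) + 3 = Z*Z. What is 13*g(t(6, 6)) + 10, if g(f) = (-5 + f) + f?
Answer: 803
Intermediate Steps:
t(Z, K) = -3 + Z**2 (t(Z, K) = -3 + Z*Z = -3 + Z**2)
g(f) = -5 + 2*f
13*g(t(6, 6)) + 10 = 13*(-5 + 2*(-3 + 6**2)) + 10 = 13*(-5 + 2*(-3 + 36)) + 10 = 13*(-5 + 2*33) + 10 = 13*(-5 + 66) + 10 = 13*61 + 10 = 793 + 10 = 803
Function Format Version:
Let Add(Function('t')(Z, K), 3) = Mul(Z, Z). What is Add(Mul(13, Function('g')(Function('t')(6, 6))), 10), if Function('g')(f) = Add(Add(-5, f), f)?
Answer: 803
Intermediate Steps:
Function('t')(Z, K) = Add(-3, Pow(Z, 2)) (Function('t')(Z, K) = Add(-3, Mul(Z, Z)) = Add(-3, Pow(Z, 2)))
Function('g')(f) = Add(-5, Mul(2, f))
Add(Mul(13, Function('g')(Function('t')(6, 6))), 10) = Add(Mul(13, Add(-5, Mul(2, Add(-3, Pow(6, 2))))), 10) = Add(Mul(13, Add(-5, Mul(2, Add(-3, 36)))), 10) = Add(Mul(13, Add(-5, Mul(2, 33))), 10) = Add(Mul(13, Add(-5, 66)), 10) = Add(Mul(13, 61), 10) = Add(793, 10) = 803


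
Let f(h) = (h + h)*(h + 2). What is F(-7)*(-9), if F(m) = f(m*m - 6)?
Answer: -34830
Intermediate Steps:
f(h) = 2*h*(2 + h) (f(h) = (2*h)*(2 + h) = 2*h*(2 + h))
F(m) = 2*(-6 + m²)*(-4 + m²) (F(m) = 2*(m*m - 6)*(2 + (m*m - 6)) = 2*(m² - 6)*(2 + (m² - 6)) = 2*(-6 + m²)*(2 + (-6 + m²)) = 2*(-6 + m²)*(-4 + m²))
F(-7)*(-9) = (2*(-6 + (-7)²)*(-4 + (-7)²))*(-9) = (2*(-6 + 49)*(-4 + 49))*(-9) = (2*43*45)*(-9) = 3870*(-9) = -34830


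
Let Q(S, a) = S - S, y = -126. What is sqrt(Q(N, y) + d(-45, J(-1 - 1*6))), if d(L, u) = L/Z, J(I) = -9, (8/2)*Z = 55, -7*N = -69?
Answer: 6*I*sqrt(11)/11 ≈ 1.8091*I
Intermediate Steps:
N = 69/7 (N = -1/7*(-69) = 69/7 ≈ 9.8571)
Z = 55/4 (Z = (1/4)*55 = 55/4 ≈ 13.750)
Q(S, a) = 0
d(L, u) = 4*L/55 (d(L, u) = L/(55/4) = L*(4/55) = 4*L/55)
sqrt(Q(N, y) + d(-45, J(-1 - 1*6))) = sqrt(0 + (4/55)*(-45)) = sqrt(0 - 36/11) = sqrt(-36/11) = 6*I*sqrt(11)/11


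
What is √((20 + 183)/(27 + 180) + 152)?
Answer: √728341/69 ≈ 12.369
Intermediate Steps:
√((20 + 183)/(27 + 180) + 152) = √(203/207 + 152) = √(31667/207) = √728341/69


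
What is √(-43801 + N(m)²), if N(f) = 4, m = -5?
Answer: 3*I*√4865 ≈ 209.25*I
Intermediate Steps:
√(-43801 + N(m)²) = √(-43801 + 4²) = √(-43801 + 16) = √(-43785) = 3*I*√4865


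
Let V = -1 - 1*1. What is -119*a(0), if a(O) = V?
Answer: 238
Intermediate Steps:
V = -2 (V = -1 - 1 = -2)
a(O) = -2
-119*a(0) = -119*(-2) = 238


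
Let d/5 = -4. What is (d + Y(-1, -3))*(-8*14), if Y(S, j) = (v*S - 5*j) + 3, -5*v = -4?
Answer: 1568/5 ≈ 313.60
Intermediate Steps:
v = ⅘ (v = -⅕*(-4) = ⅘ ≈ 0.80000)
Y(S, j) = 3 - 5*j + 4*S/5 (Y(S, j) = (4*S/5 - 5*j) + 3 = (-5*j + 4*S/5) + 3 = 3 - 5*j + 4*S/5)
d = -20 (d = 5*(-4) = -20)
(d + Y(-1, -3))*(-8*14) = (-20 + (3 - 5*(-3) + (⅘)*(-1)))*(-8*14) = (-20 + (3 + 15 - ⅘))*(-112) = (-20 + 86/5)*(-112) = -14/5*(-112) = 1568/5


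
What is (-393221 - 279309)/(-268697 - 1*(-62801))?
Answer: 336265/102948 ≈ 3.2664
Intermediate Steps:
(-393221 - 279309)/(-268697 - 1*(-62801)) = -672530/(-268697 + 62801) = -672530/(-205896) = -672530*(-1/205896) = 336265/102948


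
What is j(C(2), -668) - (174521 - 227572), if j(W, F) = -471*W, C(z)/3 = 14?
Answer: 33269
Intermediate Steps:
C(z) = 42 (C(z) = 3*14 = 42)
j(C(2), -668) - (174521 - 227572) = -471*42 - (174521 - 227572) = -19782 - 1*(-53051) = -19782 + 53051 = 33269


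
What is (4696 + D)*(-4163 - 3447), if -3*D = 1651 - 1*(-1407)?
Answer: -83938300/3 ≈ -2.7979e+7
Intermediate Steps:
D = -3058/3 (D = -(1651 - 1*(-1407))/3 = -(1651 + 1407)/3 = -⅓*3058 = -3058/3 ≈ -1019.3)
(4696 + D)*(-4163 - 3447) = (4696 - 3058/3)*(-4163 - 3447) = (11030/3)*(-7610) = -83938300/3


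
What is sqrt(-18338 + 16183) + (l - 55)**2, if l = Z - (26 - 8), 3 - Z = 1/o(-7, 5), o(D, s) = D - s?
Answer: 703921/144 + I*sqrt(2155) ≈ 4888.3 + 46.422*I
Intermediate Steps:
Z = 37/12 (Z = 3 - 1/(-7 - 1*5) = 3 - 1/(-7 - 5) = 3 - 1/(-12) = 3 - 1*(-1/12) = 3 + 1/12 = 37/12 ≈ 3.0833)
l = -179/12 (l = 37/12 - (26 - 8) = 37/12 - 1*18 = 37/12 - 18 = -179/12 ≈ -14.917)
sqrt(-18338 + 16183) + (l - 55)**2 = sqrt(-18338 + 16183) + (-179/12 - 55)**2 = sqrt(-2155) + (-839/12)**2 = I*sqrt(2155) + 703921/144 = 703921/144 + I*sqrt(2155)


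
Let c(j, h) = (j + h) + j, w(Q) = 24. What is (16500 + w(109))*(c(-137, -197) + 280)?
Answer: -3156084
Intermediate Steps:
c(j, h) = h + 2*j (c(j, h) = (h + j) + j = h + 2*j)
(16500 + w(109))*(c(-137, -197) + 280) = (16500 + 24)*((-197 + 2*(-137)) + 280) = 16524*((-197 - 274) + 280) = 16524*(-471 + 280) = 16524*(-191) = -3156084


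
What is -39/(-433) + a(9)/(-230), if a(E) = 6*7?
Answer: -4608/49795 ≈ -0.092539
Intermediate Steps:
a(E) = 42
-39/(-433) + a(9)/(-230) = -39/(-433) + 42/(-230) = -39*(-1/433) + 42*(-1/230) = 39/433 - 21/115 = -4608/49795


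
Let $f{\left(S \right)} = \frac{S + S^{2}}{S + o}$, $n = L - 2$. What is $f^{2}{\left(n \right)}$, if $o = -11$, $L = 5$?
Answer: $\frac{9}{4} \approx 2.25$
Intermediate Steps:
$n = 3$ ($n = 5 - 2 = 3$)
$f{\left(S \right)} = \frac{S + S^{2}}{-11 + S}$ ($f{\left(S \right)} = \frac{S + S^{2}}{S - 11} = \frac{S + S^{2}}{-11 + S}$)
$f^{2}{\left(n \right)} = \left(\frac{3 \left(1 + 3\right)}{-11 + 3}\right)^{2} = \left(3 \frac{1}{-8} \cdot 4\right)^{2} = \left(3 \left(- \frac{1}{8}\right) 4\right)^{2} = \left(- \frac{3}{2}\right)^{2} = \frac{9}{4}$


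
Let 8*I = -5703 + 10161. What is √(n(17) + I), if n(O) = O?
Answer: √2297/2 ≈ 23.964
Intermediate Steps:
I = 2229/4 (I = (-5703 + 10161)/8 = (⅛)*4458 = 2229/4 ≈ 557.25)
√(n(17) + I) = √(17 + 2229/4) = √(2297/4) = √2297/2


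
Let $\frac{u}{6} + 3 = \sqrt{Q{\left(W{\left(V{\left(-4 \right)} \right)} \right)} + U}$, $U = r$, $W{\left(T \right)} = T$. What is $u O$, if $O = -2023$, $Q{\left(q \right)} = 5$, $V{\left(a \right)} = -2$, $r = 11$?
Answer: $-12138$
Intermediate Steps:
$U = 11$
$u = 6$ ($u = -18 + 6 \sqrt{5 + 11} = -18 + 6 \sqrt{16} = -18 + 6 \cdot 4 = -18 + 24 = 6$)
$u O = 6 \left(-2023\right) = -12138$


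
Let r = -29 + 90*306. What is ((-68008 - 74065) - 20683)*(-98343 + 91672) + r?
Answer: 1085772787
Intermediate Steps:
r = 27511 (r = -29 + 27540 = 27511)
((-68008 - 74065) - 20683)*(-98343 + 91672) + r = ((-68008 - 74065) - 20683)*(-98343 + 91672) + 27511 = (-142073 - 20683)*(-6671) + 27511 = -162756*(-6671) + 27511 = 1085745276 + 27511 = 1085772787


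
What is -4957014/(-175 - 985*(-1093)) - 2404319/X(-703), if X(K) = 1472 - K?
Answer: -86628753554/78041175 ≈ -1110.0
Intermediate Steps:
-4957014/(-175 - 985*(-1093)) - 2404319/X(-703) = -4957014/(-175 - 985*(-1093)) - 2404319/(1472 - 1*(-703)) = -4957014/(-175 + 1076605) - 2404319/(1472 + 703) = -4957014/1076430 - 2404319/2175 = -4957014*1/1076430 - 2404319*1/2175 = -826169/179405 - 2404319/2175 = -86628753554/78041175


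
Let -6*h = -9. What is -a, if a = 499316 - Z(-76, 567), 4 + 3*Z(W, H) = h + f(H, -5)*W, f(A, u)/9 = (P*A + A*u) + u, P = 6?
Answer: -3764717/6 ≈ -6.2745e+5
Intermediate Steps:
h = 3/2 (h = -1/6*(-9) = 3/2 ≈ 1.5000)
f(A, u) = 9*u + 54*A + 9*A*u (f(A, u) = 9*((6*A + A*u) + u) = 9*(u + 6*A + A*u) = 9*u + 54*A + 9*A*u)
Z(W, H) = -5/6 + W*(-45 + 9*H)/3 (Z(W, H) = -4/3 + (3/2 + (9*(-5) + 54*H + 9*H*(-5))*W)/3 = -4/3 + (3/2 + (-45 + 54*H - 45*H)*W)/3 = -4/3 + (3/2 + (-45 + 9*H)*W)/3 = -4/3 + (3/2 + W*(-45 + 9*H))/3 = -4/3 + (1/2 + W*(-45 + 9*H)/3) = -5/6 + W*(-45 + 9*H)/3)
a = 3764717/6 (a = 499316 - (-5/6 + 3*(-76)*(-5 + 567)) = 499316 - (-5/6 + 3*(-76)*562) = 499316 - (-5/6 - 128136) = 499316 - 1*(-768821/6) = 499316 + 768821/6 = 3764717/6 ≈ 6.2745e+5)
-a = -1*3764717/6 = -3764717/6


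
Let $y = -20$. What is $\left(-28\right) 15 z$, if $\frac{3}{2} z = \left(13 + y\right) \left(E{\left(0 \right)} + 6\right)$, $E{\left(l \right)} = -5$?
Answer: $1960$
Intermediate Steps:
$z = - \frac{14}{3}$ ($z = \frac{2 \left(13 - 20\right) \left(-5 + 6\right)}{3} = \frac{2 \left(\left(-7\right) 1\right)}{3} = \frac{2}{3} \left(-7\right) = - \frac{14}{3} \approx -4.6667$)
$\left(-28\right) 15 z = \left(-28\right) 15 \left(- \frac{14}{3}\right) = \left(-420\right) \left(- \frac{14}{3}\right) = 1960$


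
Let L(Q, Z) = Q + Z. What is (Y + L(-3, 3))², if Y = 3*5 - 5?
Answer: 100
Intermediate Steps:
Y = 10 (Y = 15 - 5 = 10)
(Y + L(-3, 3))² = (10 + (-3 + 3))² = (10 + 0)² = 10² = 100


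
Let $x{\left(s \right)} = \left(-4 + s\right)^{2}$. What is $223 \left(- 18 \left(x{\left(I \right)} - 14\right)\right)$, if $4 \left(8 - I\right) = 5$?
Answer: $\frac{206721}{8} \approx 25840.0$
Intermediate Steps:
$I = \frac{27}{4}$ ($I = 8 - \frac{5}{4} = \frac{27}{4} \approx 6.75$)
$223 \left(- 18 \left(x{\left(I \right)} - 14\right)\right) = 223 \left(- 18 \left(\left(-4 + \frac{27}{4}\right)^{2} - 14\right)\right) = 223 \left(- 18 \left(\left(\frac{11}{4}\right)^{2} - 14\right)\right) = 223 \left(- 18 \left(\frac{121}{16} - 14\right)\right) = 223 \left(\left(-18\right) \left(- \frac{103}{16}\right)\right) = 223 \cdot \frac{927}{8} = \frac{206721}{8}$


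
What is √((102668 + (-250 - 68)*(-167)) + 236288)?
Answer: √392062 ≈ 626.15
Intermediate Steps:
√((102668 + (-250 - 68)*(-167)) + 236288) = √((102668 - 318*(-167)) + 236288) = √((102668 + 53106) + 236288) = √(155774 + 236288) = √392062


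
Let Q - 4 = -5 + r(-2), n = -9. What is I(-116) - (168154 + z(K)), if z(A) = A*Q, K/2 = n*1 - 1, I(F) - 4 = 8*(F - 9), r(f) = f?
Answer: -169210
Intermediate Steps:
Q = -3 (Q = 4 + (-5 - 2) = 4 - 7 = -3)
I(F) = -68 + 8*F (I(F) = 4 + 8*(F - 9) = 4 + 8*(-9 + F) = 4 + (-72 + 8*F) = -68 + 8*F)
K = -20 (K = 2*(-9*1 - 1) = 2*(-9 - 1) = 2*(-10) = -20)
z(A) = -3*A (z(A) = A*(-3) = -3*A)
I(-116) - (168154 + z(K)) = (-68 + 8*(-116)) - (168154 - 3*(-20)) = (-68 - 928) - (168154 + 60) = -996 - 1*168214 = -996 - 168214 = -169210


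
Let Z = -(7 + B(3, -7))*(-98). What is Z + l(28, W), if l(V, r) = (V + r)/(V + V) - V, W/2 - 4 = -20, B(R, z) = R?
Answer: 13327/14 ≈ 951.93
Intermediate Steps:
W = -32 (W = 8 + 2*(-20) = 8 - 40 = -32)
l(V, r) = -V + (V + r)/(2*V) (l(V, r) = (V + r)/((2*V)) - V = (V + r)*(1/(2*V)) - V = (V + r)/(2*V) - V = -V + (V + r)/(2*V))
Z = 980 (Z = -(7 + 3)*(-98) = -10*(-98) = -1*(-980) = 980)
Z + l(28, W) = 980 + (1/2 - 1*28 + (1/2)*(-32)/28) = 980 + (1/2 - 28 + (1/2)*(-32)*(1/28)) = 980 + (1/2 - 28 - 4/7) = 980 - 393/14 = 13327/14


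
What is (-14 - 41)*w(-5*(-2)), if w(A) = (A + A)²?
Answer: -22000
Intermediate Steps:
w(A) = 4*A² (w(A) = (2*A)² = 4*A²)
(-14 - 41)*w(-5*(-2)) = (-14 - 41)*(4*(-5*(-2))²) = -220*10² = -220*100 = -55*400 = -22000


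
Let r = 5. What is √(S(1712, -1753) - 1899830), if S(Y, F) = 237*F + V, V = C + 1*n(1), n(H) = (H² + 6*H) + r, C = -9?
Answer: 2*I*√578822 ≈ 1521.6*I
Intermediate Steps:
n(H) = 5 + H² + 6*H (n(H) = (H² + 6*H) + 5 = 5 + H² + 6*H)
V = 3 (V = -9 + 1*(5 + 1² + 6*1) = -9 + 1*(5 + 1 + 6) = -9 + 1*12 = -9 + 12 = 3)
S(Y, F) = 3 + 237*F (S(Y, F) = 237*F + 3 = 3 + 237*F)
√(S(1712, -1753) - 1899830) = √((3 + 237*(-1753)) - 1899830) = √((3 - 415461) - 1899830) = √(-415458 - 1899830) = √(-2315288) = 2*I*√578822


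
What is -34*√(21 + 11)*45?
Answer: -6120*√2 ≈ -8655.0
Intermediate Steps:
-34*√(21 + 11)*45 = -136*√2*45 = -6120*√2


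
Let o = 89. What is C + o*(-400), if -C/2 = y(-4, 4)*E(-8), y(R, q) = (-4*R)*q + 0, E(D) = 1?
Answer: -35728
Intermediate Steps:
y(R, q) = -4*R*q (y(R, q) = -4*R*q + 0 = -4*R*q)
C = -128 (C = -2*(-4*(-4)*4) = -128 ≈ -128.00)
C + o*(-400) = -128 + 89*(-400) = -128 - 35600 = -35728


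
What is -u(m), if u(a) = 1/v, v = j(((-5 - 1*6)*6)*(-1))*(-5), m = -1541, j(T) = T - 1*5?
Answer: 1/305 ≈ 0.0032787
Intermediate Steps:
j(T) = -5 + T (j(T) = T - 5 = -5 + T)
v = -305 (v = (-5 + ((-5 - 1*6)*6)*(-1))*(-5) = (-5 + ((-5 - 6)*6)*(-1))*(-5) = (-5 - 11*6*(-1))*(-5) = (-5 - 66*(-1))*(-5) = (-5 + 66)*(-5) = 61*(-5) = -305)
u(a) = -1/305 (u(a) = 1/(-305) = -1/305)
-u(m) = -1*(-1/305) = 1/305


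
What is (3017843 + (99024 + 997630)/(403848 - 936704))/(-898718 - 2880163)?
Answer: -268012442159/335599902356 ≈ -0.79861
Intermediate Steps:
(3017843 + (99024 + 997630)/(403848 - 936704))/(-898718 - 2880163) = (3017843 + 1096654/(-532856))/(-3778881) = (3017843 + 1096654*(-1/532856))*(-1/3778881) = (3017843 - 548327/266428)*(-1/3778881) = (804037326477/266428)*(-1/3778881) = -268012442159/335599902356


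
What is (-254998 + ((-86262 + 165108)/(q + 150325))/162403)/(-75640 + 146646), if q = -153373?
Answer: -21037519631693/5858046408344 ≈ -3.5912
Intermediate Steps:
(-254998 + ((-86262 + 165108)/(q + 150325))/162403)/(-75640 + 146646) = (-254998 + ((-86262 + 165108)/(-153373 + 150325))/162403)/(-75640 + 146646) = (-254998 + (78846/(-3048))*(1/162403))/71006 = (-254998 + (78846*(-1/3048))*(1/162403))*(1/71006) = (-254998 - 13141/508*1/162403)*(1/71006) = (-254998 - 13141/82500724)*(1/71006) = -21037519631693/82500724*1/71006 = -21037519631693/5858046408344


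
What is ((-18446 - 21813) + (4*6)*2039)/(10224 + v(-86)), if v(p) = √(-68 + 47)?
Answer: 29571216/34843399 - 8677*I*√21/104530197 ≈ 0.84869 - 0.0003804*I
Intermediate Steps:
v(p) = I*√21 (v(p) = √(-21) = I*√21)
((-18446 - 21813) + (4*6)*2039)/(10224 + v(-86)) = ((-18446 - 21813) + (4*6)*2039)/(10224 + I*√21) = (-40259 + 24*2039)/(10224 + I*√21) = (-40259 + 48936)/(10224 + I*√21) = 8677/(10224 + I*√21)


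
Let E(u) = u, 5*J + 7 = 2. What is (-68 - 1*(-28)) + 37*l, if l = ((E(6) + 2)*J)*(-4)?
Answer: 1144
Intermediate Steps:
J = -1 (J = -7/5 + (⅕)*2 = -7/5 + ⅖ = -1)
l = 32 (l = ((6 + 2)*(-1))*(-4) = (8*(-1))*(-4) = -8*(-4) = 32)
(-68 - 1*(-28)) + 37*l = (-68 - 1*(-28)) + 37*32 = (-68 + 28) + 1184 = -40 + 1184 = 1144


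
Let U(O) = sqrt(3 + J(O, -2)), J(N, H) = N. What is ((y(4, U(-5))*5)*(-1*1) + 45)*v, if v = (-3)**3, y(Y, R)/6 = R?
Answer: -1215 + 810*I*sqrt(2) ≈ -1215.0 + 1145.5*I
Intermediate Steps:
U(O) = sqrt(3 + O)
y(Y, R) = 6*R
v = -27
((y(4, U(-5))*5)*(-1*1) + 45)*v = (((6*sqrt(3 - 5))*5)*(-1*1) + 45)*(-27) = (((6*sqrt(-2))*5)*(-1) + 45)*(-27) = (((6*(I*sqrt(2)))*5)*(-1) + 45)*(-27) = (((6*I*sqrt(2))*5)*(-1) + 45)*(-27) = ((30*I*sqrt(2))*(-1) + 45)*(-27) = (-30*I*sqrt(2) + 45)*(-27) = (45 - 30*I*sqrt(2))*(-27) = -1215 + 810*I*sqrt(2)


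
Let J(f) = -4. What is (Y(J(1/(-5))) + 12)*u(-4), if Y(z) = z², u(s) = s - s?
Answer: 0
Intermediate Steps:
u(s) = 0
(Y(J(1/(-5))) + 12)*u(-4) = ((-4)² + 12)*0 = (16 + 12)*0 = 28*0 = 0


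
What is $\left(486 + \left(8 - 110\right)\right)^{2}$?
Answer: $147456$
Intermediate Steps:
$\left(486 + \left(8 - 110\right)\right)^{2} = \left(486 - 102\right)^{2} = 384^{2} = 147456$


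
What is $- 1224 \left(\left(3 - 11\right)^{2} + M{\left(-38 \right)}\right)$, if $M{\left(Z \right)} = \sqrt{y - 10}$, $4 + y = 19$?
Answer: $-78336 - 1224 \sqrt{5} \approx -81073.0$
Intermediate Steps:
$y = 15$ ($y = -4 + 19 = 15$)
$M{\left(Z \right)} = \sqrt{5}$ ($M{\left(Z \right)} = \sqrt{15 - 10} = \sqrt{5}$)
$- 1224 \left(\left(3 - 11\right)^{2} + M{\left(-38 \right)}\right) = - 1224 \left(\left(3 - 11\right)^{2} + \sqrt{5}\right) = - 1224 \left(\left(-8\right)^{2} + \sqrt{5}\right) = - 1224 \left(64 + \sqrt{5}\right) = -78336 - 1224 \sqrt{5}$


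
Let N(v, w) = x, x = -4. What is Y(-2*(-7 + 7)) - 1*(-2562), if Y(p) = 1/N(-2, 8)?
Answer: 10247/4 ≈ 2561.8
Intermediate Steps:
N(v, w) = -4
Y(p) = -¼ (Y(p) = 1/(-4) = -¼)
Y(-2*(-7 + 7)) - 1*(-2562) = -¼ - 1*(-2562) = -¼ + 2562 = 10247/4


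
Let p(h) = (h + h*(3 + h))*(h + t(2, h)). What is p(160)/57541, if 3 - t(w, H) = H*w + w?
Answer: -4172160/57541 ≈ -72.508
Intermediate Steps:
t(w, H) = 3 - w - H*w (t(w, H) = 3 - (H*w + w) = 3 - (w + H*w) = 3 + (-w - H*w) = 3 - w - H*w)
p(h) = (1 - h)*(h + h*(3 + h)) (p(h) = (h + h*(3 + h))*(h + (3 - 1*2 - 1*h*2)) = (h + h*(3 + h))*(h + (3 - 2 - 2*h)) = (h + h*(3 + h))*(h + (1 - 2*h)) = (h + h*(3 + h))*(1 - h) = (1 - h)*(h + h*(3 + h)))
p(160)/57541 = (160*(4 - 1*160² - 3*160))/57541 = (160*(4 - 1*25600 - 480))*(1/57541) = (160*(4 - 25600 - 480))*(1/57541) = (160*(-26076))*(1/57541) = -4172160*1/57541 = -4172160/57541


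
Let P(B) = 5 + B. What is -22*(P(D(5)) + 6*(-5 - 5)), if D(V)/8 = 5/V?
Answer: 1034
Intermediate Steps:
D(V) = 40/V (D(V) = 8*(5/V) = 40/V)
-22*(P(D(5)) + 6*(-5 - 5)) = -22*((5 + 40/5) + 6*(-5 - 5)) = -22*((5 + 40*(⅕)) + 6*(-10)) = -22*((5 + 8) - 60) = -22*(13 - 60) = -22*(-47) = 1034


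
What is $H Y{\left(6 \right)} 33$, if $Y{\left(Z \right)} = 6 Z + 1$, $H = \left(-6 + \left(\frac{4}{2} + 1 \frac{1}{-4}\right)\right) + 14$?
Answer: $\frac{47619}{4} \approx 11905.0$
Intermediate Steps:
$H = \frac{39}{4}$ ($H = \left(-6 + \left(4 \cdot \frac{1}{2} + 1 \left(- \frac{1}{4}\right)\right)\right) + 14 = \left(-6 + \left(2 - \frac{1}{4}\right)\right) + 14 = \left(-6 + \frac{7}{4}\right) + 14 = - \frac{17}{4} + 14 = \frac{39}{4} \approx 9.75$)
$Y{\left(Z \right)} = 1 + 6 Z$
$H Y{\left(6 \right)} 33 = \frac{39 \left(1 + 6 \cdot 6\right)}{4} \cdot 33 = \frac{39 \left(1 + 36\right)}{4} \cdot 33 = \frac{39}{4} \cdot 37 \cdot 33 = \frac{1443}{4} \cdot 33 = \frac{47619}{4}$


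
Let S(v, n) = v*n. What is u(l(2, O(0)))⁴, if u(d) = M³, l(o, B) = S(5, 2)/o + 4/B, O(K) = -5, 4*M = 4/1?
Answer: 1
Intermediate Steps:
M = 1 (M = (4/1)/4 = (4*1)/4 = (¼)*4 = 1)
S(v, n) = n*v
l(o, B) = 4/B + 10/o (l(o, B) = (2*5)/o + 4/B = 10/o + 4/B = 4/B + 10/o)
u(d) = 1 (u(d) = 1³ = 1)
u(l(2, O(0)))⁴ = 1⁴ = 1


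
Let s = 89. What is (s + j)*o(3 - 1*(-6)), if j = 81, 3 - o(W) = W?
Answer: -1020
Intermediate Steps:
o(W) = 3 - W
(s + j)*o(3 - 1*(-6)) = (89 + 81)*(3 - (3 - 1*(-6))) = 170*(3 - (3 + 6)) = 170*(3 - 1*9) = 170*(3 - 9) = 170*(-6) = -1020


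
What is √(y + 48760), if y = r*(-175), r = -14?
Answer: 3*√5690 ≈ 226.30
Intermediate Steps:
y = 2450 (y = -14*(-175) = 2450)
√(y + 48760) = √(2450 + 48760) = √51210 = 3*√5690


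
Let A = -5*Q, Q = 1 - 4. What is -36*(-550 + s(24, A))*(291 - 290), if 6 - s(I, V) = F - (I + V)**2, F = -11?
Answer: -35568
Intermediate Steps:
Q = -3
A = 15 (A = -5*(-3) = 15)
s(I, V) = 17 + (I + V)**2 (s(I, V) = 6 - (-11 - (I + V)**2) = 6 + (11 + (I + V)**2) = 17 + (I + V)**2)
-36*(-550 + s(24, A))*(291 - 290) = -36*(-550 + (17 + (24 + 15)**2))*(291 - 290) = -36*(-550 + (17 + 39**2)) = -36*(-550 + (17 + 1521)) = -36*(-550 + 1538) = -35568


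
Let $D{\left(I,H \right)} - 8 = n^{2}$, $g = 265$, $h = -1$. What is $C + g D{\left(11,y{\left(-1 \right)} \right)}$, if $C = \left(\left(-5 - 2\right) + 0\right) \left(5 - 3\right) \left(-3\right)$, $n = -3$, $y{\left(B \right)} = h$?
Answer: $4547$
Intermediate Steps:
$y{\left(B \right)} = -1$
$C = 42$ ($C = \left(-7 + 0\right) 2 \left(-3\right) = \left(-7\right) 2 \left(-3\right) = \left(-14\right) \left(-3\right) = 42$)
$D{\left(I,H \right)} = 17$ ($D{\left(I,H \right)} = 8 + \left(-3\right)^{2} = 8 + 9 = 17$)
$C + g D{\left(11,y{\left(-1 \right)} \right)} = 42 + 265 \cdot 17 = 42 + 4505 = 4547$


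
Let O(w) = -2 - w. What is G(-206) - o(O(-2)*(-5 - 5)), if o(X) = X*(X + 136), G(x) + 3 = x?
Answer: -209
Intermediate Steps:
G(x) = -3 + x
o(X) = X*(136 + X)
G(-206) - o(O(-2)*(-5 - 5)) = (-3 - 206) - (-2 - 1*(-2))*(-5 - 5)*(136 + (-2 - 1*(-2))*(-5 - 5)) = -209 - (-2 + 2)*(-10)*(136 + (-2 + 2)*(-10)) = -209 - 0*(-10)*(136 + 0*(-10)) = -209 - 0*(136 + 0) = -209 - 0*136 = -209 - 1*0 = -209 + 0 = -209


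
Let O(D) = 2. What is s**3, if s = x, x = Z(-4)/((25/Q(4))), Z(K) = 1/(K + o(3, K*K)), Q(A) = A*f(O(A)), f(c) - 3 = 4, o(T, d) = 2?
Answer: -2744/15625 ≈ -0.17562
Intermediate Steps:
f(c) = 7 (f(c) = 3 + 4 = 7)
Q(A) = 7*A (Q(A) = A*7 = 7*A)
Z(K) = 1/(2 + K) (Z(K) = 1/(K + 2) = 1/(2 + K))
x = -14/25 (x = 1/((2 - 4)*((25/((7*4))))) = 1/((-2)*((25/28))) = -1/(2*(25*(1/28))) = -1/(2*25/28) = -1/2*28/25 = -14/25 ≈ -0.56000)
s = -14/25 ≈ -0.56000
s**3 = (-14/25)**3 = -2744/15625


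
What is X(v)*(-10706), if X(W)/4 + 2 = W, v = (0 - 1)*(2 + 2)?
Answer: 256944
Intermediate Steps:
v = -4 (v = -1*4 = -4)
X(W) = -8 + 4*W
X(v)*(-10706) = (-8 + 4*(-4))*(-10706) = (-8 - 16)*(-10706) = -24*(-10706) = 256944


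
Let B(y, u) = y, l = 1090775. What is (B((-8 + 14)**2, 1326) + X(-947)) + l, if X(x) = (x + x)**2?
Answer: 4678047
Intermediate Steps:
X(x) = 4*x**2 (X(x) = (2*x)**2 = 4*x**2)
(B((-8 + 14)**2, 1326) + X(-947)) + l = ((-8 + 14)**2 + 4*(-947)**2) + 1090775 = (6**2 + 4*896809) + 1090775 = (36 + 3587236) + 1090775 = 3587272 + 1090775 = 4678047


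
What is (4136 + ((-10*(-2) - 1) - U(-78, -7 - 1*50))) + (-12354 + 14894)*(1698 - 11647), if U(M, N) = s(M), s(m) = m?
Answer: -25266227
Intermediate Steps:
U(M, N) = M
(4136 + ((-10*(-2) - 1) - U(-78, -7 - 1*50))) + (-12354 + 14894)*(1698 - 11647) = (4136 + ((-10*(-2) - 1) - 1*(-78))) + (-12354 + 14894)*(1698 - 11647) = (4136 + ((20 - 1) + 78)) + 2540*(-9949) = (4136 + (19 + 78)) - 25270460 = (4136 + 97) - 25270460 = 4233 - 25270460 = -25266227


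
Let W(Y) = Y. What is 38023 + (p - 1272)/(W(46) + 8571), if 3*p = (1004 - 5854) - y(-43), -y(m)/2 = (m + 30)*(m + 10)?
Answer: 982924765/25851 ≈ 38023.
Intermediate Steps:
y(m) = -2*(10 + m)*(30 + m) (y(m) = -2*(m + 30)*(m + 10) = -2*(30 + m)*(10 + m) = -2*(10 + m)*(30 + m))
p = -3992/3 (p = ((1004 - 5854) - (-600 - 80*(-43) - 2*(-43)²))/3 = (-4850 - (-600 + 3440 - 2*1849))/3 = (-4850 - (-600 + 3440 - 3698))/3 = (-4850 - 1*(-858))/3 = (-4850 + 858)/3 = (⅓)*(-3992) = -3992/3 ≈ -1330.7)
38023 + (p - 1272)/(W(46) + 8571) = 38023 + (-3992/3 - 1272)/(46 + 8571) = 38023 - 7808/3/8617 = 38023 - 7808/3*1/8617 = 38023 - 7808/25851 = 982924765/25851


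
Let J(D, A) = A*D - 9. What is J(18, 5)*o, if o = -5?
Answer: -405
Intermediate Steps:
J(D, A) = -9 + A*D
J(18, 5)*o = (-9 + 5*18)*(-5) = (-9 + 90)*(-5) = 81*(-5) = -405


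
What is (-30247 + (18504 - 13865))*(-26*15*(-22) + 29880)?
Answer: -984883680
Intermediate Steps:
(-30247 + (18504 - 13865))*(-26*15*(-22) + 29880) = (-30247 + 4639)*(-390*(-22) + 29880) = -25608*(8580 + 29880) = -25608*38460 = -984883680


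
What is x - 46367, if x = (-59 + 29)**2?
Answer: -45467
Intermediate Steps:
x = 900 (x = (-30)**2 = 900)
x - 46367 = 900 - 46367 = -45467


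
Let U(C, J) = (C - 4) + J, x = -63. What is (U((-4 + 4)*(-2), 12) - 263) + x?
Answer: -318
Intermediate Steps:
U(C, J) = -4 + C + J (U(C, J) = (-4 + C) + J = -4 + C + J)
(U((-4 + 4)*(-2), 12) - 263) + x = ((-4 + (-4 + 4)*(-2) + 12) - 263) - 63 = ((-4 + 0*(-2) + 12) - 263) - 63 = ((-4 + 0 + 12) - 263) - 63 = (8 - 263) - 63 = -255 - 63 = -318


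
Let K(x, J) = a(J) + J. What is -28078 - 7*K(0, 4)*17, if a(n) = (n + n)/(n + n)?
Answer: -28673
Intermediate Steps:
a(n) = 1 (a(n) = (2*n)/((2*n)) = (2*n)*(1/(2*n)) = 1)
K(x, J) = 1 + J
-28078 - 7*K(0, 4)*17 = -28078 - 7*(1 + 4)*17 = -28078 - 7*5*17 = -28078 - 35*17 = -28078 - 1*595 = -28078 - 595 = -28673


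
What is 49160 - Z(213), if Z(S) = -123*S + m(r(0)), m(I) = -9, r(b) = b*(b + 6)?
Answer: 75368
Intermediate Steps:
r(b) = b*(6 + b)
Z(S) = -9 - 123*S (Z(S) = -123*S - 9 = -9 - 123*S)
49160 - Z(213) = 49160 - (-9 - 123*213) = 49160 - (-9 - 26199) = 49160 - 1*(-26208) = 49160 + 26208 = 75368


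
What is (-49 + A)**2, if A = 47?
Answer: 4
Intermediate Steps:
(-49 + A)**2 = (-49 + 47)**2 = (-2)**2 = 4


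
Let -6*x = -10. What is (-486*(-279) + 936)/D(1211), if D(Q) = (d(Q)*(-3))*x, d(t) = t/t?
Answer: -27306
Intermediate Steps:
x = 5/3 (x = -⅙*(-10) = 5/3 ≈ 1.6667)
d(t) = 1
D(Q) = -5 (D(Q) = (1*(-3))*(5/3) = -3*5/3 = -5)
(-486*(-279) + 936)/D(1211) = (-486*(-279) + 936)/(-5) = (135594 + 936)*(-⅕) = 136530*(-⅕) = -27306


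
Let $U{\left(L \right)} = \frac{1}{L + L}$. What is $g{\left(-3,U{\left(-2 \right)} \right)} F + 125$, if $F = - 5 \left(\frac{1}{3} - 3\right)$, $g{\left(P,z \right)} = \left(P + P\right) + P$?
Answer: $5$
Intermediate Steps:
$U{\left(L \right)} = \frac{1}{2 L}$
$g{\left(P,z \right)} = 3 P$ ($g{\left(P,z \right)} = 2 P + P = 3 P$)
$F = \frac{40}{3}$ ($F = - 5 \left(\frac{1}{3} - 3\right) = \left(-5\right) \left(- \frac{8}{3}\right) = \frac{40}{3} \approx 13.333$)
$g{\left(-3,U{\left(-2 \right)} \right)} F + 125 = 3 \left(-3\right) \frac{40}{3} + 125 = \left(-9\right) \frac{40}{3} + 125 = -120 + 125 = 5$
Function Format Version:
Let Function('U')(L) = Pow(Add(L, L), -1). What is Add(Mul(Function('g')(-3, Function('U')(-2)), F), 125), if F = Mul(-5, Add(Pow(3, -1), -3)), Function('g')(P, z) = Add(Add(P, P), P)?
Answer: 5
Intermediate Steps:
Function('U')(L) = Mul(Rational(1, 2), Pow(L, -1)) (Function('U')(L) = Pow(Mul(2, L), -1) = Mul(Rational(1, 2), Pow(L, -1)))
Function('g')(P, z) = Mul(3, P) (Function('g')(P, z) = Add(Mul(2, P), P) = Mul(3, P))
F = Rational(40, 3) (F = Mul(-5, Add(Rational(1, 3), -3)) = Mul(-5, Rational(-8, 3)) = Rational(40, 3) ≈ 13.333)
Add(Mul(Function('g')(-3, Function('U')(-2)), F), 125) = Add(Mul(Mul(3, -3), Rational(40, 3)), 125) = Add(Mul(-9, Rational(40, 3)), 125) = Add(-120, 125) = 5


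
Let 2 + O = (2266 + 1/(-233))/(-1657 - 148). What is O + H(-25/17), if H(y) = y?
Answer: -33788944/7149605 ≈ -4.7260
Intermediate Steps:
O = -1369107/420565 (O = -2 + (2266 + 1/(-233))/(-1657 - 148) = -2 + (2266 - 1/233)/(-1805) = -2 + (527977/233)*(-1/1805) = -2 - 527977/420565 = -1369107/420565 ≈ -3.2554)
O + H(-25/17) = -1369107/420565 - 25/17 = -33788944/7149605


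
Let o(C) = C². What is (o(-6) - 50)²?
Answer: 196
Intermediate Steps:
(o(-6) - 50)² = ((-6)² - 50)² = (36 - 50)² = (-14)² = 196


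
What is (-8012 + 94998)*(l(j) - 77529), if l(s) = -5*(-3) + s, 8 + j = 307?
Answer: -6716623990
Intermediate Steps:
j = 299 (j = -8 + 307 = 299)
l(s) = 15 + s
(-8012 + 94998)*(l(j) - 77529) = (-8012 + 94998)*((15 + 299) - 77529) = 86986*(314 - 77529) = 86986*(-77215) = -6716623990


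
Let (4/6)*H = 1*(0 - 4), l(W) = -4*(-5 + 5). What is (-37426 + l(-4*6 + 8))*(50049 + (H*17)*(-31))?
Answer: -1991474886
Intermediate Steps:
l(W) = 0 (l(W) = -4*0 = 0)
H = -6 (H = 3*(1*(0 - 4))/2 = 3*(1*(-4))/2 = (3/2)*(-4) = -6)
(-37426 + l(-4*6 + 8))*(50049 + (H*17)*(-31)) = (-37426 + 0)*(50049 - 6*17*(-31)) = -37426*(50049 - 102*(-31)) = -37426*(50049 + 3162) = -37426*53211 = -1991474886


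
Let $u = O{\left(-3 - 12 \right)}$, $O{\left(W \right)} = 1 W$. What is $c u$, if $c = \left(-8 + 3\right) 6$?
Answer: $450$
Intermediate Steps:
$O{\left(W \right)} = W$
$c = -30$ ($c = \left(-5\right) 6 = -30$)
$u = -15$ ($u = -3 - 12 = -15$)
$c u = \left(-30\right) \left(-15\right) = 450$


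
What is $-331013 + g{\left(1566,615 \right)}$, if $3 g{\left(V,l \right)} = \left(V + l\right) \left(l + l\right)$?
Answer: $563197$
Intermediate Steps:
$g{\left(V,l \right)} = \frac{2 l \left(V + l\right)}{3}$ ($g{\left(V,l \right)} = \frac{\left(V + l\right) \left(l + l\right)}{3} = \frac{\left(V + l\right) 2 l}{3} = \frac{2 l \left(V + l\right)}{3}$)
$-331013 + g{\left(1566,615 \right)} = -331013 + \frac{2}{3} \cdot 615 \left(1566 + 615\right) = -331013 + \frac{2}{3} \cdot 615 \cdot 2181 = -331013 + 894210 = 563197$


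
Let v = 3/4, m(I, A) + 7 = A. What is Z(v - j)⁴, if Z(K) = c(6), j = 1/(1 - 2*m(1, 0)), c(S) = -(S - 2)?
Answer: 256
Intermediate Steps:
m(I, A) = -7 + A
c(S) = 2 - S (c(S) = -(-2 + S) = 2 - S)
v = ¾ (v = 3*(¼) = ¾ ≈ 0.75000)
j = 1/15 (j = 1/(1 - 2*(-7 + 0)) = 1/(1 - 2*(-7)) = 1/(1 + 14) = 1/15 ≈ 0.066667)
Z(K) = -4 (Z(K) = 2 - 1*6 = 2 - 6 = -4)
Z(v - j)⁴ = (-4)⁴ = 256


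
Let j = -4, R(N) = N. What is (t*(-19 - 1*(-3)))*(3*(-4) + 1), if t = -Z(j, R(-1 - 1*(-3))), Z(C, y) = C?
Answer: 704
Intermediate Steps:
t = 4 (t = -1*(-4) = 4)
(t*(-19 - 1*(-3)))*(3*(-4) + 1) = (4*(-19 - 1*(-3)))*(3*(-4) + 1) = (4*(-19 + 3))*(-12 + 1) = (4*(-16))*(-11) = -64*(-11) = 704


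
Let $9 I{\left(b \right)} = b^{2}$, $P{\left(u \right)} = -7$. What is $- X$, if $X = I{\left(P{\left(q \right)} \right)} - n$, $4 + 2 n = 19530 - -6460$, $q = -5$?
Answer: $\frac{116888}{9} \approx 12988.0$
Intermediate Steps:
$n = 12993$ ($n = -2 + \frac{19530 - -6460}{2} = -2 + \frac{19530 + \left(-4980 + 11440\right)}{2} = -2 + \frac{19530 + 6460}{2} = -2 + \frac{1}{2} \cdot 25990 = -2 + 12995 = 12993$)
$I{\left(b \right)} = \frac{b^{2}}{9}$
$X = - \frac{116888}{9}$ ($X = \frac{\left(-7\right)^{2}}{9} - 12993 = \frac{1}{9} \cdot 49 - 12993 = \frac{49}{9} - 12993 = - \frac{116888}{9} \approx -12988.0$)
$- X = \left(-1\right) \left(- \frac{116888}{9}\right) = \frac{116888}{9}$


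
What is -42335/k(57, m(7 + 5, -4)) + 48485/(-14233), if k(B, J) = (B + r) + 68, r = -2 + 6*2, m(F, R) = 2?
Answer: -121819906/384291 ≈ -317.00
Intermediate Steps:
r = 10 (r = -2 + 12 = 10)
k(B, J) = 78 + B (k(B, J) = (B + 10) + 68 = (10 + B) + 68 = 78 + B)
-42335/k(57, m(7 + 5, -4)) + 48485/(-14233) = -42335/(78 + 57) + 48485/(-14233) = -42335/135 + 48485*(-1/14233) = -42335*1/135 - 48485/14233 = -8467/27 - 48485/14233 = -121819906/384291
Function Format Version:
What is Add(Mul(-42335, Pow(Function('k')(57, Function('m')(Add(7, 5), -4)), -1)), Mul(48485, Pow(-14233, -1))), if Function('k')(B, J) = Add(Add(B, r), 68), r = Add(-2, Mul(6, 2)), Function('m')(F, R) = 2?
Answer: Rational(-121819906, 384291) ≈ -317.00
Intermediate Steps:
r = 10 (r = Add(-2, 12) = 10)
Function('k')(B, J) = Add(78, B) (Function('k')(B, J) = Add(Add(B, 10), 68) = Add(Add(10, B), 68) = Add(78, B))
Add(Mul(-42335, Pow(Function('k')(57, Function('m')(Add(7, 5), -4)), -1)), Mul(48485, Pow(-14233, -1))) = Add(Mul(-42335, Pow(Add(78, 57), -1)), Mul(48485, Pow(-14233, -1))) = Add(Mul(-42335, Pow(135, -1)), Mul(48485, Rational(-1, 14233))) = Add(Mul(-42335, Rational(1, 135)), Rational(-48485, 14233)) = Add(Rational(-8467, 27), Rational(-48485, 14233)) = Rational(-121819906, 384291)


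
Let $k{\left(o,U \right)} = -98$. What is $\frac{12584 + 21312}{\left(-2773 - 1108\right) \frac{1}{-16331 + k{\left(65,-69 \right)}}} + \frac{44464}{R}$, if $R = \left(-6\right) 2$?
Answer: $\frac{1627490956}{11643} \approx 1.3978 \cdot 10^{5}$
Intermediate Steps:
$R = -12$
$\frac{12584 + 21312}{\left(-2773 - 1108\right) \frac{1}{-16331 + k{\left(65,-69 \right)}}} + \frac{44464}{R} = \frac{12584 + 21312}{\left(-2773 - 1108\right) \frac{1}{-16331 - 98}} + \frac{44464}{-12} = \frac{33896}{\left(-3881\right) \frac{1}{-16429}} + 44464 \left(- \frac{1}{12}\right) = \frac{33896}{\left(-3881\right) \left(- \frac{1}{16429}\right)} - \frac{11116}{3} = \frac{33896}{\frac{3881}{16429}} - \frac{11116}{3} = 33896 \cdot \frac{16429}{3881} - \frac{11116}{3} = \frac{556877384}{3881} - \frac{11116}{3} = \frac{1627490956}{11643}$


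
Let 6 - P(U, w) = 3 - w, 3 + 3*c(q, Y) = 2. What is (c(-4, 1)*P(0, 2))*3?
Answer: -5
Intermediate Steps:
c(q, Y) = -1/3 (c(q, Y) = -1 + (1/3)*2 = -1 + 2/3 = -1/3)
P(U, w) = 3 + w (P(U, w) = 6 - (3 - w) = 6 + (-3 + w) = 3 + w)
(c(-4, 1)*P(0, 2))*3 = -(3 + 2)/3*3 = -1/3*5*3 = -5/3*3 = -5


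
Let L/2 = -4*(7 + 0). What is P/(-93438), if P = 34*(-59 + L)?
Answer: 1955/46719 ≈ 0.041846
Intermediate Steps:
L = -56 (L = 2*(-4*(7 + 0)) = 2*(-4*7) = 2*(-28) = -56)
P = -3910 (P = 34*(-59 - 56) = 34*(-115) = -3910)
P/(-93438) = -3910/(-93438) = -3910*(-1/93438) = 1955/46719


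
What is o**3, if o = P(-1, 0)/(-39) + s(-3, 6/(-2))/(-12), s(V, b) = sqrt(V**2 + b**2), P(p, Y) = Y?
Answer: -sqrt(2)/32 ≈ -0.044194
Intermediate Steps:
o = -sqrt(2)/4 (o = 0/(-39) + sqrt((-3)**2 + (6/(-2))**2)/(-12) = 0*(-1/39) + sqrt(9 + (6*(-1/2))**2)*(-1/12) = 0 + sqrt(9 + (-3)**2)*(-1/12) = 0 + sqrt(9 + 9)*(-1/12) = 0 + sqrt(18)*(-1/12) = 0 + (3*sqrt(2))*(-1/12) = 0 - sqrt(2)/4 = -sqrt(2)/4 ≈ -0.35355)
o**3 = (-sqrt(2)/4)**3 = -sqrt(2)/32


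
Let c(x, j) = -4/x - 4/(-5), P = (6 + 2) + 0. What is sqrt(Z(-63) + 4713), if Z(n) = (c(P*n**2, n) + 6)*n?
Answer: sqrt(188951210)/210 ≈ 65.457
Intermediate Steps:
P = 8 (P = 8 + 0 = 8)
c(x, j) = 4/5 - 4/x (c(x, j) = -4/x - 4*(-1/5) = -4/x + 4/5 = 4/5 - 4/x)
Z(n) = n*(34/5 - 1/(2*n**2)) (Z(n) = ((4/5 - 4*1/(8*n**2)) + 6)*n = ((4/5 - 1/(2*n**2)) + 6)*n = (34/5 - 1/(2*n**2))*n = n*(34/5 - 1/(2*n**2)))
sqrt(Z(-63) + 4713) = sqrt((1/10)*(-5 + 68*(-63)**2)/(-63) + 4713) = sqrt((1/10)*(-1/63)*(-5 + 68*3969) + 4713) = sqrt((1/10)*(-1/63)*(-5 + 269892) + 4713) = sqrt((1/10)*(-1/63)*269887 + 4713) = sqrt(-269887/630 + 4713) = sqrt(2699303/630) = sqrt(188951210)/210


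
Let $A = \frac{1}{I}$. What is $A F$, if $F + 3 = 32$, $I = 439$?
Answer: $\frac{29}{439} \approx 0.066059$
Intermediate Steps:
$F = 29$ ($F = -3 + 32 = 29$)
$A = \frac{1}{439} \approx 0.0022779$
$A F = \frac{1}{439} \cdot 29 = \frac{29}{439}$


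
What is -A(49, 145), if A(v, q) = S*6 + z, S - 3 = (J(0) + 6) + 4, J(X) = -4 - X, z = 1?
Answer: -55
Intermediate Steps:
S = 9 (S = 3 + (((-4 - 1*0) + 6) + 4) = 3 + (((-4 + 0) + 6) + 4) = 3 + ((-4 + 6) + 4) = 3 + (2 + 4) = 3 + 6 = 9)
A(v, q) = 55 (A(v, q) = 9*6 + 1 = 54 + 1 = 55)
-A(49, 145) = -1*55 = -55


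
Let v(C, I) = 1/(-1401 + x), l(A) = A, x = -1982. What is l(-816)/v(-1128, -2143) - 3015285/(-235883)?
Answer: 651164641509/235883 ≈ 2.7605e+6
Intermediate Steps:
v(C, I) = -1/3383 (v(C, I) = 1/(-1401 - 1982) = 1/(-3383) = -1/3383)
l(-816)/v(-1128, -2143) - 3015285/(-235883) = -816/(-1/3383) - 3015285/(-235883) = -816*(-3383) - 3015285*(-1/235883) = 2760528 + 3015285/235883 = 651164641509/235883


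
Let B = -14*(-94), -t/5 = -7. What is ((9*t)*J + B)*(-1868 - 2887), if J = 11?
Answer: -22733655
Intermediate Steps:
t = 35 (t = -5*(-7) = 35)
B = 1316
((9*t)*J + B)*(-1868 - 2887) = ((9*35)*11 + 1316)*(-1868 - 2887) = (315*11 + 1316)*(-4755) = (3465 + 1316)*(-4755) = 4781*(-4755) = -22733655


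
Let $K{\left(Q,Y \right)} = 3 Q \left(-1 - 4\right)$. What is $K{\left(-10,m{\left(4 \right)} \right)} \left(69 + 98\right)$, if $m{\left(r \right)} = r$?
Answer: $25050$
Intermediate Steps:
$K{\left(Q,Y \right)} = - 15 Q$ ($K{\left(Q,Y \right)} = 3 Q \left(-5\right) = - 15 Q$)
$K{\left(-10,m{\left(4 \right)} \right)} \left(69 + 98\right) = \left(-15\right) \left(-10\right) \left(69 + 98\right) = 150 \cdot 167 = 25050$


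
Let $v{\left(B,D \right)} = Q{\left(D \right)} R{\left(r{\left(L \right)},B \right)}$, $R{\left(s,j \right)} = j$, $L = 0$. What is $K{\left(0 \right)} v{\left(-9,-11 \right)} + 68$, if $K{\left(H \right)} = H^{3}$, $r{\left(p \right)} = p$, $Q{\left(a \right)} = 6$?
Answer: $68$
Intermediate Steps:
$v{\left(B,D \right)} = 6 B$
$K{\left(0 \right)} v{\left(-9,-11 \right)} + 68 = 0^{3} \cdot 6 \left(-9\right) + 68 = 0 \left(-54\right) + 68 = 0 + 68 = 68$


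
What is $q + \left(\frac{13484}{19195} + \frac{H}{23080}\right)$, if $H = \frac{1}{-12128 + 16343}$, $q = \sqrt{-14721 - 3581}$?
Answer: $\frac{262350640799}{373466365800} + i \sqrt{18302} \approx 0.70247 + 135.28 i$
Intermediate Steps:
$q = i \sqrt{18302}$ ($q = \sqrt{-18302} = i \sqrt{18302} \approx 135.28 i$)
$H = \frac{1}{4215} \approx 0.00023725$
$q + \left(\frac{13484}{19195} + \frac{H}{23080}\right) = i \sqrt{18302} + \left(\frac{13484}{19195} + \frac{1}{4215 \cdot 23080}\right) = i \sqrt{18302} + \left(13484 \cdot \frac{1}{19195} + \frac{1}{4215} \cdot \frac{1}{23080}\right) = i \sqrt{18302} + \left(\frac{13484}{19195} + \frac{1}{97282200}\right) = i \sqrt{18302} + \frac{262350640799}{373466365800} = \frac{262350640799}{373466365800} + i \sqrt{18302}$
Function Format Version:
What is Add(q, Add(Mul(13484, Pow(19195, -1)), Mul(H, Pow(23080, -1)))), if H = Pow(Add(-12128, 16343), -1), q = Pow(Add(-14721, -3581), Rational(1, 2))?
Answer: Add(Rational(262350640799, 373466365800), Mul(I, Pow(18302, Rational(1, 2)))) ≈ Add(0.70247, Mul(135.28, I))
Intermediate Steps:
q = Mul(I, Pow(18302, Rational(1, 2))) (q = Pow(-18302, Rational(1, 2)) = Mul(I, Pow(18302, Rational(1, 2))) ≈ Mul(135.28, I))
H = Rational(1, 4215) (H = Pow(4215, -1) = Rational(1, 4215) ≈ 0.00023725)
Add(q, Add(Mul(13484, Pow(19195, -1)), Mul(H, Pow(23080, -1)))) = Add(Mul(I, Pow(18302, Rational(1, 2))), Add(Mul(13484, Pow(19195, -1)), Mul(Rational(1, 4215), Pow(23080, -1)))) = Add(Mul(I, Pow(18302, Rational(1, 2))), Add(Mul(13484, Rational(1, 19195)), Mul(Rational(1, 4215), Rational(1, 23080)))) = Add(Mul(I, Pow(18302, Rational(1, 2))), Add(Rational(13484, 19195), Rational(1, 97282200))) = Add(Mul(I, Pow(18302, Rational(1, 2))), Rational(262350640799, 373466365800)) = Add(Rational(262350640799, 373466365800), Mul(I, Pow(18302, Rational(1, 2))))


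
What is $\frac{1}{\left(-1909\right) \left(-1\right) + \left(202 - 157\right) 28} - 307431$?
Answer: $- \frac{974248838}{3169} \approx -3.0743 \cdot 10^{5}$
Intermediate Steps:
$\frac{1}{\left(-1909\right) \left(-1\right) + \left(202 - 157\right) 28} - 307431 = \frac{1}{1909 + 45 \cdot 28} - 307431 = \frac{1}{1909 + 1260} - 307431 = \frac{1}{3169} - 307431 = - \frac{974248838}{3169}$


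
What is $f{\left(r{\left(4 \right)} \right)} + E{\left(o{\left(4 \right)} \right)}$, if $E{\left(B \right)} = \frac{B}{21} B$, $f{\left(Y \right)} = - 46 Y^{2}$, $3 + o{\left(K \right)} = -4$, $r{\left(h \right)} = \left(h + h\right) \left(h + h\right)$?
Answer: $- \frac{565241}{3} \approx -1.8841 \cdot 10^{5}$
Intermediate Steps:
$r{\left(h \right)} = 4 h^{2}$ ($r{\left(h \right)} = 2 h 2 h = 4 h^{2}$)
$o{\left(K \right)} = -7$ ($o{\left(K \right)} = -3 - 4 = -7$)
$E{\left(B \right)} = \frac{B^{2}}{21}$ ($E{\left(B \right)} = B \frac{1}{21} B = \frac{B}{21} B = \frac{B^{2}}{21}$)
$f{\left(r{\left(4 \right)} \right)} + E{\left(o{\left(4 \right)} \right)} = - 46 \left(4 \cdot 4^{2}\right)^{2} + \frac{\left(-7\right)^{2}}{21} = - 46 \left(4 \cdot 16\right)^{2} + \frac{1}{21} \cdot 49 = - 46 \cdot 64^{2} + \frac{7}{3} = \left(-46\right) 4096 + \frac{7}{3} = -188416 + \frac{7}{3} = - \frac{565241}{3}$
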